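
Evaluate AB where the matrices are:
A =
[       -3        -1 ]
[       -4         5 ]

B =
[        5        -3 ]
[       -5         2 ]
AB =
[      -10         7 ]
[      -45        22 ]

Matrix multiplication: (AB)[i][j] = sum over k of A[i][k] * B[k][j].
  (AB)[0][0] = (-3)*(5) + (-1)*(-5) = -10
  (AB)[0][1] = (-3)*(-3) + (-1)*(2) = 7
  (AB)[1][0] = (-4)*(5) + (5)*(-5) = -45
  (AB)[1][1] = (-4)*(-3) + (5)*(2) = 22
AB =
[      -10         7 ]
[      -45        22 ]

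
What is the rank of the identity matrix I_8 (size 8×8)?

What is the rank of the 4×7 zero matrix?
rank(I_8) = 8, rank(0) = 0

The identity I_8 has 8 columns that are the standard basis vectors e_1, …, e_8. These are linearly independent, so all 8 columns are pivots and rank(I_8) = 8.
The 4×7 zero matrix has every entry zero, so every row is the zero row and there are no pivots; rank(0) = 0.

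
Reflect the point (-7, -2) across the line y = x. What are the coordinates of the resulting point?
(-2, -7)

Reflection across line y = x: (-7, -2) → (-2, -7)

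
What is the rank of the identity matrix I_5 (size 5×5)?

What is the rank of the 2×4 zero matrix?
rank(I_5) = 5, rank(0) = 0

The identity I_5 has 5 columns that are the standard basis vectors e_1, …, e_5. These are linearly independent, so all 5 columns are pivots and rank(I_5) = 5.
The 2×4 zero matrix has every entry zero, so every row is the zero row and there are no pivots; rank(0) = 0.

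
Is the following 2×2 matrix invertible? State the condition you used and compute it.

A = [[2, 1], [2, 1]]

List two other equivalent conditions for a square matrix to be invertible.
No, not invertible; det(A) = 0 (two rows are equal, so the rows are linearly dependent). Equivalent conditions (failing for this A): rank(A) < 2; Ax = 0 has non-trivial solutions; 0 is an eigenvalue; the columns are linearly dependent.

To check invertibility, compute det(A).
In this matrix, row 0 and the last row are identical, so one row is a scalar multiple of another and the rows are linearly dependent.
A matrix with linearly dependent rows has det = 0 and is not invertible.
Equivalent failed conditions:
- rank(A) < 2.
- Ax = 0 has non-trivial solutions.
- 0 is an eigenvalue.
- The columns are linearly dependent.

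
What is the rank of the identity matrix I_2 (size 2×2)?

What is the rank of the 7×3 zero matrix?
rank(I_2) = 2, rank(0) = 0

The identity I_2 has 2 columns that are the standard basis vectors e_1, …, e_2. These are linearly independent, so all 2 columns are pivots and rank(I_2) = 2.
The 7×3 zero matrix has every entry zero, so every row is the zero row and there are no pivots; rank(0) = 0.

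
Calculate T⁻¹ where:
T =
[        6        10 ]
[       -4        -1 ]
det(T) = 34
T⁻¹ =
[    -1/34     -5/17 ]
[     2/17      3/17 ]

For a 2×2 matrix T = [[a, b], [c, d]] with det(T) ≠ 0, T⁻¹ = (1/det(T)) * [[d, -b], [-c, a]].
det(T) = (6)*(-1) - (10)*(-4) = -6 + 40 = 34.
T⁻¹ = (1/34) * [[-1, -10], [4, 6]].
Dividing each entry by 34 and reducing:
T⁻¹ =
[    -1/34     -5/17 ]
[     2/17      3/17 ]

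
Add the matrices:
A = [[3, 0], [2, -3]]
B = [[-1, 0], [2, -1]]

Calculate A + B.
[[2, 0], [4, -4]]

Add corresponding elements:
(3)+(-1)=2
(0)+(0)=0
(2)+(2)=4
(-3)+(-1)=-4
A + B = [[2, 0], [4, -4]]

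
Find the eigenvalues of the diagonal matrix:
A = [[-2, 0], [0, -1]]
λ₁ = -2, λ₂ = -1

The characteristic polynomial of A is det(A - λI) = (-2 - λ)(-1 - λ) = 0.
The roots are λ = -2 and λ = -1, so the eigenvalues are the diagonal entries.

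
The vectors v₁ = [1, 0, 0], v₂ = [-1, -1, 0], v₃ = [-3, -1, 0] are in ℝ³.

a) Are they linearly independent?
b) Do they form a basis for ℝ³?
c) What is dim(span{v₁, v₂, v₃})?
Not independent, not a basis, dim(span) = 2

Check whether v₃ can be written as a linear combination of v₁ and v₂.
v₃ = (-2)·v₁ + (1)·v₂ = [-3, -1, 0], so the three vectors are linearly dependent.
Thus they do not form a basis for ℝ³, and dim(span{v₁, v₂, v₃}) = 2 (spanned by v₁ and v₂).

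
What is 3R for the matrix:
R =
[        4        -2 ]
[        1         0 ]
3R =
[       12        -6 ]
[        3         0 ]

Scalar multiplication is elementwise: (3R)[i][j] = 3 * R[i][j].
  (3R)[0][0] = 3 * (4) = 12
  (3R)[0][1] = 3 * (-2) = -6
  (3R)[1][0] = 3 * (1) = 3
  (3R)[1][1] = 3 * (0) = 0
3R =
[       12        -6 ]
[        3         0 ]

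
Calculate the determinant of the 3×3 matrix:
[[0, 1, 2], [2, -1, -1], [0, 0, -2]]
4

Expansion along first row:
det = 0·det([[-1,-1],[0,-2]]) - 1·det([[2,-1],[0,-2]]) + 2·det([[2,-1],[0,0]])
    = 0·(-1·-2 - -1·0) - 1·(2·-2 - -1·0) + 2·(2·0 - -1·0)
    = 0·2 - 1·-4 + 2·0
    = 0 + 4 + 0 = 4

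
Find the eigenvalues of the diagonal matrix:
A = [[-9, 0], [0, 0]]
λ₁ = -9, λ₂ = 0

The characteristic polynomial of A is det(A - λI) = (-9 - λ)(0 - λ) = 0.
The roots are λ = -9 and λ = 0, so the eigenvalues are the diagonal entries.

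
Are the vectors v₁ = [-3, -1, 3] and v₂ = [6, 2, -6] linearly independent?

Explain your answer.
No, linearly dependent (v₂ = -2·v₁)

Check whether there is a scalar k with v₂ = k·v₁.
Comparing components, k = -2 satisfies -2·[-3, -1, 3] = [6, 2, -6].
Since v₂ is a scalar multiple of v₁, the two vectors are linearly dependent.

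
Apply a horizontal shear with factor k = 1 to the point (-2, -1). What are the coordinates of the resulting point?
(-3, -1)

Shear matrix for horizontal shear with factor k = 1:
[[1, 1], [0, 1]]
Result: (-2, -1) → (-3, -1)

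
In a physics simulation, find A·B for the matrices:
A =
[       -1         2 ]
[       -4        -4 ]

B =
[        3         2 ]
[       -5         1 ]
AB =
[      -13         0 ]
[        8       -12 ]

Matrix multiplication: (AB)[i][j] = sum over k of A[i][k] * B[k][j].
  (AB)[0][0] = (-1)*(3) + (2)*(-5) = -13
  (AB)[0][1] = (-1)*(2) + (2)*(1) = 0
  (AB)[1][0] = (-4)*(3) + (-4)*(-5) = 8
  (AB)[1][1] = (-4)*(2) + (-4)*(1) = -12
AB =
[      -13         0 ]
[        8       -12 ]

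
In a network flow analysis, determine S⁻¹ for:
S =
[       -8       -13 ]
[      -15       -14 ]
det(S) = -83
S⁻¹ =
[    14/83    -13/83 ]
[   -15/83      8/83 ]

For a 2×2 matrix S = [[a, b], [c, d]] with det(S) ≠ 0, S⁻¹ = (1/det(S)) * [[d, -b], [-c, a]].
det(S) = (-8)*(-14) - (-13)*(-15) = 112 - 195 = -83.
S⁻¹ = (1/-83) * [[-14, 13], [15, -8]].
Dividing each entry by -83 and reducing:
S⁻¹ =
[    14/83    -13/83 ]
[   -15/83      8/83 ]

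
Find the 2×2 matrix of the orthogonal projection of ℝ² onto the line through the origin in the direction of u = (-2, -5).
[[4/29, 10/29], [10/29, 25/29]]

The orthogonal projection onto the line spanned by a nonzero vector u = (a, b) has matrix P = (u uᵀ) / (uᵀ u) = (1/(a² + b²)) · [[a², ab], [ab, b²]].
Here u = (-2, -5), so a² + b² = 4 + 25 = 29.
P = (1/29) · [[4, 10], [10, 25]] = [[4/29, 10/29], [10/29, 25/29]].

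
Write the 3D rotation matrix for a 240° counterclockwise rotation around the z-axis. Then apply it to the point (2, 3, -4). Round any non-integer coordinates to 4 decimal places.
R = [[-1/2, √3/2, 0], [-√3/2, -1/2, 0], [0, 0, 1]]; R·(2, 3, -4) = (1.5981, -3.2321, -4.0000)

Rotation matrix for 240° around z-axis:
cos(240°) = -1/2, sin(240°) = -√3/2
R = [[-1/2, √3/2, 0], [-√3/2, -1/2, 0], [0, 0, 1]]
Apply to (2, 3, -4): R·[2, 3, -4]ᵀ = (1.5981, -3.2321, -4.0000)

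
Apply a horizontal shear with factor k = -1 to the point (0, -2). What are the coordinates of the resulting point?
(2, -2)

Shear matrix for horizontal shear with factor k = -1:
[[1, -1], [0, 1]]
Result: (0, -2) → (2, -2)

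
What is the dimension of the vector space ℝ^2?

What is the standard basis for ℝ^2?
Dimension = 2; standard basis = {e_1, e_2}

ℝ^2 is the space of 2-tuples of real numbers; its dimension is 2.
The standard basis consists of 2 vectors: e_1, e_2, where e_i is the vector with 1 in position i and 0 elsewhere.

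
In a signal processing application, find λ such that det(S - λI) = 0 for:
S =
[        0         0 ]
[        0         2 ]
λ = 0, 2

Solve det(S - λI) = 0. For a 2×2 matrix the characteristic equation is λ² - (trace)λ + det = 0.
trace(S) = a + d = 0 + 2 = 2.
det(S) = a*d - b*c = (0)*(2) - (0)*(0) = 0 - 0 = 0.
Characteristic equation: λ² - (2)λ + (0) = 0.
Discriminant = (2)² - 4*(0) = 4 - 0 = 4.
λ = (2 ± √4) / 2 = (2 ± 2) / 2 = 0, 2.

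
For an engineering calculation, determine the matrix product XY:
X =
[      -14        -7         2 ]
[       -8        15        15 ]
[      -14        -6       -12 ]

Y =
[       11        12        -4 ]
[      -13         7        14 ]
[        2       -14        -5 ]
XY =
[      -59      -245       -52 ]
[     -253      -201       167 ]
[     -100       -42        32 ]

Matrix multiplication: (XY)[i][j] = sum over k of X[i][k] * Y[k][j].
  (XY)[0][0] = (-14)*(11) + (-7)*(-13) + (2)*(2) = -59
  (XY)[0][1] = (-14)*(12) + (-7)*(7) + (2)*(-14) = -245
  (XY)[0][2] = (-14)*(-4) + (-7)*(14) + (2)*(-5) = -52
  (XY)[1][0] = (-8)*(11) + (15)*(-13) + (15)*(2) = -253
  (XY)[1][1] = (-8)*(12) + (15)*(7) + (15)*(-14) = -201
  (XY)[1][2] = (-8)*(-4) + (15)*(14) + (15)*(-5) = 167
  (XY)[2][0] = (-14)*(11) + (-6)*(-13) + (-12)*(2) = -100
  (XY)[2][1] = (-14)*(12) + (-6)*(7) + (-12)*(-14) = -42
  (XY)[2][2] = (-14)*(-4) + (-6)*(14) + (-12)*(-5) = 32
XY =
[      -59      -245       -52 ]
[     -253      -201       167 ]
[     -100       -42        32 ]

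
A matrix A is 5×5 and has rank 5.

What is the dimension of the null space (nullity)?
0

The rank-nullity theorem for an m×n matrix states:
rank(A) + nullity(A) = n (the number of columns).
Here n = 5 and rank(A) = 5, so nullity(A) = 5 - 5 = 0.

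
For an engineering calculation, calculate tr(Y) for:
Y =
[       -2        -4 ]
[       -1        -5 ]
tr(Y) = -2 - 5 = -7

The trace of a square matrix is the sum of its diagonal entries.
Diagonal entries of Y: Y[0][0] = -2, Y[1][1] = -5.
tr(Y) = -2 - 5 = -7.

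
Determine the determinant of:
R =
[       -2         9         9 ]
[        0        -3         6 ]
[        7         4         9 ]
det(R) = 669

Expand along row 0 (cofactor expansion): det(R) = a*(e*i - f*h) - b*(d*i - f*g) + c*(d*h - e*g), where the 3×3 is [[a, b, c], [d, e, f], [g, h, i]].
Minor M_00 = (-3)*(9) - (6)*(4) = -27 - 24 = -51.
Minor M_01 = (0)*(9) - (6)*(7) = 0 - 42 = -42.
Minor M_02 = (0)*(4) - (-3)*(7) = 0 + 21 = 21.
det(R) = (-2)*(-51) - (9)*(-42) + (9)*(21) = 102 + 378 + 189 = 669.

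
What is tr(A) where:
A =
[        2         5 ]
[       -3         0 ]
tr(A) = 2 + 0 = 2

The trace of a square matrix is the sum of its diagonal entries.
Diagonal entries of A: A[0][0] = 2, A[1][1] = 0.
tr(A) = 2 + 0 = 2.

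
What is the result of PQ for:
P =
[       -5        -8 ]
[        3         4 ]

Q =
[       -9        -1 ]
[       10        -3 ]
PQ =
[      -35        29 ]
[       13       -15 ]

Matrix multiplication: (PQ)[i][j] = sum over k of P[i][k] * Q[k][j].
  (PQ)[0][0] = (-5)*(-9) + (-8)*(10) = -35
  (PQ)[0][1] = (-5)*(-1) + (-8)*(-3) = 29
  (PQ)[1][0] = (3)*(-9) + (4)*(10) = 13
  (PQ)[1][1] = (3)*(-1) + (4)*(-3) = -15
PQ =
[      -35        29 ]
[       13       -15 ]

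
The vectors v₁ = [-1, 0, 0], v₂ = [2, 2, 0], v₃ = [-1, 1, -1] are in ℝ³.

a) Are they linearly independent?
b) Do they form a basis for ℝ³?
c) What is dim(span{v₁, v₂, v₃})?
Yes independent, yes basis, dim = 3

Stack v₁, v₂, v₃ as rows of a 3×3 matrix.
[[-1, 0, 0]; [2, 2, 0]; [-1, 1, -1]] is already lower triangular with nonzero diagonal entries (-1, 2, -1), so its determinant is the product of the diagonal entries, det = (-1)·(2)·(-1) = 2 ≠ 0, and the rows are linearly independent.
Three linearly independent vectors in ℝ³ form a basis for ℝ³, so dim(span{v₁,v₂,v₃}) = 3.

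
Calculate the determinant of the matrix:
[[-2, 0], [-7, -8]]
16

For a 2×2 matrix [[a, b], [c, d]], det = ad - bc
det = (-2)(-8) - (0)(-7) = 16 - 0 = 16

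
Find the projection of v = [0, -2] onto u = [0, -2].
[0, -2]

The projection of v onto u is proj_u(v) = ((v·u) / (u·u)) · u.
v·u = (0)*(0) + (-2)*(-2) = 4.
u·u = (0)*(0) + (-2)*(-2) = 4.
coefficient = 4 / 4 = 1.
proj_u(v) = 1 · [0, -2] = [0, -2].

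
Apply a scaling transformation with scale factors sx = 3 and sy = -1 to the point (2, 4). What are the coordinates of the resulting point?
(6, -4)

Scaling matrix:
[[3, 0], [0, -1]]
Result: (2 × 3, 4 × -1) = (6, -4)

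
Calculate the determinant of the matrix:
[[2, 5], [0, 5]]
10

For a 2×2 matrix [[a, b], [c, d]], det = ad - bc
det = (2)(5) - (5)(0) = 10 - 0 = 10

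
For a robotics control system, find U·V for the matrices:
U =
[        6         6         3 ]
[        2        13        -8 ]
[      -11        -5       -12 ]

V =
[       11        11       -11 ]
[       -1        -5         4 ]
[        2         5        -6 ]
UV =
[       66        51       -60 ]
[       -7       -83        78 ]
[     -140      -156       173 ]

Matrix multiplication: (UV)[i][j] = sum over k of U[i][k] * V[k][j].
  (UV)[0][0] = (6)*(11) + (6)*(-1) + (3)*(2) = 66
  (UV)[0][1] = (6)*(11) + (6)*(-5) + (3)*(5) = 51
  (UV)[0][2] = (6)*(-11) + (6)*(4) + (3)*(-6) = -60
  (UV)[1][0] = (2)*(11) + (13)*(-1) + (-8)*(2) = -7
  (UV)[1][1] = (2)*(11) + (13)*(-5) + (-8)*(5) = -83
  (UV)[1][2] = (2)*(-11) + (13)*(4) + (-8)*(-6) = 78
  (UV)[2][0] = (-11)*(11) + (-5)*(-1) + (-12)*(2) = -140
  (UV)[2][1] = (-11)*(11) + (-5)*(-5) + (-12)*(5) = -156
  (UV)[2][2] = (-11)*(-11) + (-5)*(4) + (-12)*(-6) = 173
UV =
[       66        51       -60 ]
[       -7       -83        78 ]
[     -140      -156       173 ]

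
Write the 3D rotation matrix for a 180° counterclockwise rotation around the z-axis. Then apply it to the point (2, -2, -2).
R = [[-1, 0, 0], [0, -1, 0], [0, 0, 1]]; R·(2, -2, -2) = (-2, 2, -2)

Rotation matrix for 180° around z-axis:
cos(180°) = -1, sin(180°) = 0
R = [[-1, 0, 0], [0, -1, 0], [0, 0, 1]]
Apply to (2, -2, -2): R·[2, -2, -2]ᵀ = (-2, 2, -2)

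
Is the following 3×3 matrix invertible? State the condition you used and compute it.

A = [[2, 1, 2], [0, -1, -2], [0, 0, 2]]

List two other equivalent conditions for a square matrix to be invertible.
Yes, invertible; det(A) = -4 ≠ 0. Equivalent conditions: rank(A) = 3; Ax = 0 has only the trivial solution; 0 is not an eigenvalue; the columns of A are linearly independent.

To check invertibility, compute det(A).
The given matrix is triangular, so det(A) equals the product of its diagonal entries = -4 ≠ 0.
Since det(A) ≠ 0, A is invertible.
Equivalent conditions for a square matrix A to be invertible:
- rank(A) = 3 (full rank).
- The homogeneous system Ax = 0 has only the trivial solution x = 0.
- 0 is not an eigenvalue of A.
- The columns (equivalently rows) of A are linearly independent.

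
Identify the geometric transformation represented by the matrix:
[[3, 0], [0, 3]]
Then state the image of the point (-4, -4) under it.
uniform scaling by factor 3; image of (-4, -4) is (-12, -12)

This is a diagonal matrix with equal entries 3, so it scales both axes by the same factor 3.
The matrix [[3, 0], [0, 3]] represents: uniform scaling by factor 3.
Applying it to (-4, -4): [3·-4 + 0·-4, 0·-4 + 3·-4] = (-12, -12).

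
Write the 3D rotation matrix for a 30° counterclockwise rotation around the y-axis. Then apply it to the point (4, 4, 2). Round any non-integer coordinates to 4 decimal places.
R = [[√3/2, 0, 1/2], [0, 1, 0], [-1/2, 0, √3/2]]; R·(4, 4, 2) = (4.4641, 4.0000, -0.2679)

Rotation matrix for 30° around y-axis:
cos(30°) = √3/2, sin(30°) = 1/2
R = [[√3/2, 0, 1/2], [0, 1, 0], [-1/2, 0, √3/2]]
Apply to (4, 4, 2): R·[4, 4, 2]ᵀ = (4.4641, 4.0000, -0.2679)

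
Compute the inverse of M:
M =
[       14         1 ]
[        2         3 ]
det(M) = 40
M⁻¹ =
[     3/40     -1/40 ]
[    -1/20      7/20 ]

For a 2×2 matrix M = [[a, b], [c, d]] with det(M) ≠ 0, M⁻¹ = (1/det(M)) * [[d, -b], [-c, a]].
det(M) = (14)*(3) - (1)*(2) = 42 - 2 = 40.
M⁻¹ = (1/40) * [[3, -1], [-2, 14]].
Dividing each entry by 40 and reducing:
M⁻¹ =
[     3/40     -1/40 ]
[    -1/20      7/20 ]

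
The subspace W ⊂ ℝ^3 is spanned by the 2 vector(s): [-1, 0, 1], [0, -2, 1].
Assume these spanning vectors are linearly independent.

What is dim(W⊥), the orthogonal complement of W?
dim(W⊥) = 1

For any subspace W of ℝ^n, dim(W) + dim(W⊥) = n (the whole-space dimension).
Here the given 2 vectors are linearly independent, so dim(W) = 2.
Thus dim(W⊥) = n - dim(W) = 3 - 2 = 1.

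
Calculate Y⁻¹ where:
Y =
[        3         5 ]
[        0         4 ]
det(Y) = 12
Y⁻¹ =
[      1/3     -5/12 ]
[        0       1/4 ]

For a 2×2 matrix Y = [[a, b], [c, d]] with det(Y) ≠ 0, Y⁻¹ = (1/det(Y)) * [[d, -b], [-c, a]].
det(Y) = (3)*(4) - (5)*(0) = 12 - 0 = 12.
Y⁻¹ = (1/12) * [[4, -5], [0, 3]].
Dividing each entry by 12 and reducing:
Y⁻¹ =
[      1/3     -5/12 ]
[        0       1/4 ]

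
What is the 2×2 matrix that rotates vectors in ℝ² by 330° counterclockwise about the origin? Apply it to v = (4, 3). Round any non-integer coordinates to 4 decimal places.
R = [[√3/2, 1/2], [-1/2, √3/2]]; R·v = (4.9641, 0.5981)

A counterclockwise rotation by angle θ in ℝ² has matrix R(θ) = [[cos θ, -sin θ], [sin θ, cos θ]].
For θ = 330°: cos θ = √3/2, sin θ = -1/2.
R(330°) = [[√3/2, 1/2], [-1/2, √3/2]].
R·v = [√3/2·4 + (1/2)·3, -1/2·4 + √3/2·3] = (4.9641, 0.5981).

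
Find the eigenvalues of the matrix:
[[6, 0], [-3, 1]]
λ = 1 and λ = 6

Characteristic equation: det(A - λI) = 0
λ² - (trace)λ + (det) = 0
λ² - (7)λ + (6) = 0
λ² - 7λ + 6 = 0
Solving: λ = 1, 6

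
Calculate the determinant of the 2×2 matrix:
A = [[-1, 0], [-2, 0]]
0

For A = [[a, b], [c, d]], det(A) = a*d - b*c.
det(A) = (-1)*(0) - (0)*(-2) = 0 - 0 = 0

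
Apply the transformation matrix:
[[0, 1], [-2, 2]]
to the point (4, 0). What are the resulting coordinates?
(0, -8)

Matrix multiplication:
[[0, 1], [-2, 2]] × [4, 0]ᵀ
= [0×4 + 1×0, -2×4 + 2×0]ᵀ
= [0.0000, -8.0000]ᵀ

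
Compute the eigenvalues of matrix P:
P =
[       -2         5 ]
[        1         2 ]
λ = -3, 3

Solve det(P - λI) = 0. For a 2×2 matrix the characteristic equation is λ² - (trace)λ + det = 0.
trace(P) = a + d = -2 + 2 = 0.
det(P) = a*d - b*c = (-2)*(2) - (5)*(1) = -4 - 5 = -9.
Characteristic equation: λ² - (0)λ + (-9) = 0.
Discriminant = (0)² - 4*(-9) = 0 + 36 = 36.
λ = (0 ± √36) / 2 = (0 ± 6) / 2 = -3, 3.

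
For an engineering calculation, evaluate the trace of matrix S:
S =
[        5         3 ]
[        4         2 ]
tr(S) = 5 + 2 = 7

The trace of a square matrix is the sum of its diagonal entries.
Diagonal entries of S: S[0][0] = 5, S[1][1] = 2.
tr(S) = 5 + 2 = 7.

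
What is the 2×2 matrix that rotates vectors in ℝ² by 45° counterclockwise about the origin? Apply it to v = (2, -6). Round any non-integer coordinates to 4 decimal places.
R = [[√2/2, -√2/2], [√2/2, √2/2]]; R·v = (5.6569, -2.8284)

A counterclockwise rotation by angle θ in ℝ² has matrix R(θ) = [[cos θ, -sin θ], [sin θ, cos θ]].
For θ = 45°: cos θ = √2/2, sin θ = √2/2.
R(45°) = [[√2/2, -√2/2], [√2/2, √2/2]].
R·v = [√2/2·2 + (-√2/2)·-6, √2/2·2 + √2/2·-6] = (5.6569, -2.8284).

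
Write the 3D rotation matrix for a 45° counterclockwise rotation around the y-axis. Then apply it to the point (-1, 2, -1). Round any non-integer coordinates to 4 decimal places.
R = [[√2/2, 0, √2/2], [0, 1, 0], [-√2/2, 0, √2/2]]; R·(-1, 2, -1) = (-1.4142, 2.0000, 0.0000)

Rotation matrix for 45° around y-axis:
cos(45°) = √2/2, sin(45°) = √2/2
R = [[√2/2, 0, √2/2], [0, 1, 0], [-√2/2, 0, √2/2]]
Apply to (-1, 2, -1): R·[-1, 2, -1]ᵀ = (-1.4142, 2.0000, 0.0000)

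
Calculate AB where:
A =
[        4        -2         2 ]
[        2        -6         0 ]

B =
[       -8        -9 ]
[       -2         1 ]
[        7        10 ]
AB =
[      -14       -18 ]
[       -4       -24 ]

Matrix multiplication: (AB)[i][j] = sum over k of A[i][k] * B[k][j].
  (AB)[0][0] = (4)*(-8) + (-2)*(-2) + (2)*(7) = -14
  (AB)[0][1] = (4)*(-9) + (-2)*(1) + (2)*(10) = -18
  (AB)[1][0] = (2)*(-8) + (-6)*(-2) + (0)*(7) = -4
  (AB)[1][1] = (2)*(-9) + (-6)*(1) + (0)*(10) = -24
AB =
[      -14       -18 ]
[       -4       -24 ]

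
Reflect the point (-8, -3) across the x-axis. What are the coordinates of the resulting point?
(-8, 3)

Reflection across x-axis: (-8, -3) → (-8, 3)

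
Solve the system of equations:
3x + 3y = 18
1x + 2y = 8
x = 4, y = 2

Use elimination (row reduction):
Equation 1: 3x + 3y = 18.
Equation 2: 1x + 2y = 8.
Multiply Eq1 by 1 and Eq2 by 3: 3x + 3y = 18;  3x + 6y = 24.
Subtract: (3)y = 6, so y = 2.
Back-substitute into Eq1: 3x + 3*(2) = 18, so x = 4.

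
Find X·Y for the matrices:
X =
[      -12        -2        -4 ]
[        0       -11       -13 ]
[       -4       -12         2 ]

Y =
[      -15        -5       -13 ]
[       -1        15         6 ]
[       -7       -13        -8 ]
XY =
[      210        82       176 ]
[      102         4        38 ]
[       58      -186       -36 ]

Matrix multiplication: (XY)[i][j] = sum over k of X[i][k] * Y[k][j].
  (XY)[0][0] = (-12)*(-15) + (-2)*(-1) + (-4)*(-7) = 210
  (XY)[0][1] = (-12)*(-5) + (-2)*(15) + (-4)*(-13) = 82
  (XY)[0][2] = (-12)*(-13) + (-2)*(6) + (-4)*(-8) = 176
  (XY)[1][0] = (0)*(-15) + (-11)*(-1) + (-13)*(-7) = 102
  (XY)[1][1] = (0)*(-5) + (-11)*(15) + (-13)*(-13) = 4
  (XY)[1][2] = (0)*(-13) + (-11)*(6) + (-13)*(-8) = 38
  (XY)[2][0] = (-4)*(-15) + (-12)*(-1) + (2)*(-7) = 58
  (XY)[2][1] = (-4)*(-5) + (-12)*(15) + (2)*(-13) = -186
  (XY)[2][2] = (-4)*(-13) + (-12)*(6) + (2)*(-8) = -36
XY =
[      210        82       176 ]
[      102         4        38 ]
[       58      -186       -36 ]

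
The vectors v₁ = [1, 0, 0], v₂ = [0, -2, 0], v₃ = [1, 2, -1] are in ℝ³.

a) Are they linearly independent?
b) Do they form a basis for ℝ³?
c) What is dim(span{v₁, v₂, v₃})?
Yes independent, yes basis, dim = 3

Stack v₁, v₂, v₃ as rows of a 3×3 matrix.
[[1, 0, 0]; [0, -2, 0]; [1, 2, -1]] is already lower triangular with nonzero diagonal entries (1, -2, -1), so its determinant is the product of the diagonal entries, det = (1)·(-2)·(-1) = 2 ≠ 0, and the rows are linearly independent.
Three linearly independent vectors in ℝ³ form a basis for ℝ³, so dim(span{v₁,v₂,v₃}) = 3.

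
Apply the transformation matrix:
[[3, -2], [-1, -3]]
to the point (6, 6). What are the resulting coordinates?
(6, -24)

Matrix multiplication:
[[3, -2], [-1, -3]] × [6, 6]ᵀ
= [3×6 + -2×6, -1×6 + -3×6]ᵀ
= [6.0000, -24.0000]ᵀ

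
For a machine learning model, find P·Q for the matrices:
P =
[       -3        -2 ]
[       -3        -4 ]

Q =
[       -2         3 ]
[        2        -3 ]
PQ =
[        2        -3 ]
[       -2         3 ]

Matrix multiplication: (PQ)[i][j] = sum over k of P[i][k] * Q[k][j].
  (PQ)[0][0] = (-3)*(-2) + (-2)*(2) = 2
  (PQ)[0][1] = (-3)*(3) + (-2)*(-3) = -3
  (PQ)[1][0] = (-3)*(-2) + (-4)*(2) = -2
  (PQ)[1][1] = (-3)*(3) + (-4)*(-3) = 3
PQ =
[        2        -3 ]
[       -2         3 ]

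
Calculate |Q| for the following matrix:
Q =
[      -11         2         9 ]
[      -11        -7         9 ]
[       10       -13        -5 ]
det(Q) = 315

Expand along row 0 (cofactor expansion): det(Q) = a*(e*i - f*h) - b*(d*i - f*g) + c*(d*h - e*g), where the 3×3 is [[a, b, c], [d, e, f], [g, h, i]].
Minor M_00 = (-7)*(-5) - (9)*(-13) = 35 + 117 = 152.
Minor M_01 = (-11)*(-5) - (9)*(10) = 55 - 90 = -35.
Minor M_02 = (-11)*(-13) - (-7)*(10) = 143 + 70 = 213.
det(Q) = (-11)*(152) - (2)*(-35) + (9)*(213) = -1672 + 70 + 1917 = 315.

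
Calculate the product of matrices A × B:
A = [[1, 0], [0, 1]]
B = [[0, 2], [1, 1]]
[[0, 2], [1, 1]]

Matrix multiplication:
C[0][0] = 1×0 + 0×1 = 0
C[0][1] = 1×2 + 0×1 = 2
C[1][0] = 0×0 + 1×1 = 1
C[1][1] = 0×2 + 1×1 = 1
Result: [[0, 2], [1, 1]]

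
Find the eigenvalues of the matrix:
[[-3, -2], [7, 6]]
λ = -1 and λ = 4

Characteristic equation: det(A - λI) = 0
λ² - (trace)λ + (det) = 0
λ² - (3)λ + (-4) = 0
λ² - 3λ - 4 = 0
Solving: λ = -1, 4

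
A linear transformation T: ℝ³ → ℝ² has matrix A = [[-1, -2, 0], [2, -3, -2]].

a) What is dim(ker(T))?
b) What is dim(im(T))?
dim(ker) = 1, dim(im) = 2

The two rows are not scalar multiples of one another (no single k satisfies row 2 = k × row 1), so they are linearly independent.
Thus rank(A) = 2.
dim(im(T)) = rank(A) = 2.
By the rank-nullity theorem applied to T: ℝ³ → ℝ², rank(A) + nullity(A) = 3 (the domain dimension), so dim(ker(T)) = 3 - 2 = 1.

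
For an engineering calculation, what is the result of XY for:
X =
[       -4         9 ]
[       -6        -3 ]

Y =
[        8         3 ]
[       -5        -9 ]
XY =
[      -77       -93 ]
[      -33         9 ]

Matrix multiplication: (XY)[i][j] = sum over k of X[i][k] * Y[k][j].
  (XY)[0][0] = (-4)*(8) + (9)*(-5) = -77
  (XY)[0][1] = (-4)*(3) + (9)*(-9) = -93
  (XY)[1][0] = (-6)*(8) + (-3)*(-5) = -33
  (XY)[1][1] = (-6)*(3) + (-3)*(-9) = 9
XY =
[      -77       -93 ]
[      -33         9 ]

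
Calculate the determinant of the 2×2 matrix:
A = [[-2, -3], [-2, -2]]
-2

For A = [[a, b], [c, d]], det(A) = a*d - b*c.
det(A) = (-2)*(-2) - (-3)*(-2) = 4 - 6 = -2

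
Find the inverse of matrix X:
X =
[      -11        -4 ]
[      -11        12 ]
det(X) = -176
X⁻¹ =
[    -3/44     -1/44 ]
[    -1/16      1/16 ]

For a 2×2 matrix X = [[a, b], [c, d]] with det(X) ≠ 0, X⁻¹ = (1/det(X)) * [[d, -b], [-c, a]].
det(X) = (-11)*(12) - (-4)*(-11) = -132 - 44 = -176.
X⁻¹ = (1/-176) * [[12, 4], [11, -11]].
Dividing each entry by -176 and reducing:
X⁻¹ =
[    -3/44     -1/44 ]
[    -1/16      1/16 ]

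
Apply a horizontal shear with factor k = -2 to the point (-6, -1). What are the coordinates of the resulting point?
(-4, -1)

Shear matrix for horizontal shear with factor k = -2:
[[1, -2], [0, 1]]
Result: (-6, -1) → (-4, -1)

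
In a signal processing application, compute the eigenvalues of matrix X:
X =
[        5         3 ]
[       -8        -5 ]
λ = -1, 1

Solve det(X - λI) = 0. For a 2×2 matrix the characteristic equation is λ² - (trace)λ + det = 0.
trace(X) = a + d = 5 - 5 = 0.
det(X) = a*d - b*c = (5)*(-5) - (3)*(-8) = -25 + 24 = -1.
Characteristic equation: λ² - (0)λ + (-1) = 0.
Discriminant = (0)² - 4*(-1) = 0 + 4 = 4.
λ = (0 ± √4) / 2 = (0 ± 2) / 2 = -1, 1.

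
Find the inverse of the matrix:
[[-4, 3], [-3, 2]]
[[2, -3], [3, -4]]

For [[a,b],[c,d]], inverse = (1/det)·[[d,-b],[-c,a]]
det = -4·2 - 3·-3 = 1
Inverse = (1/1)·[[2, -3], [3, -4]]
        = [[2, -3], [3, -4]]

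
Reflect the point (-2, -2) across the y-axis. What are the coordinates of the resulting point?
(2, -2)

Reflection across y-axis: (-2, -2) → (2, -2)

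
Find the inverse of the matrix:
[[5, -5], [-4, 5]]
[[1, 1], [4/5, 1]]

For [[a,b],[c,d]], inverse = (1/det)·[[d,-b],[-c,a]]
det = 5·5 - -5·-4 = 5
Inverse = (1/5)·[[5, 5], [4, 5]]
        = [[1, 1], [4/5, 1]]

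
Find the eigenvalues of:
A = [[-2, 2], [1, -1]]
λ = -3, 0

Solve det(A - λI) = 0. For a 2×2 matrix this is λ² - (trace)λ + det = 0.
trace(A) = -2 - 1 = -3.
det(A) = (-2)*(-1) - (2)*(1) = 2 - 2 = 0.
Characteristic equation: λ² - (-3)λ + (0) = 0.
Discriminant: (-3)² - 4*(0) = 9 - 0 = 9.
Roots: λ = (-3 ± √9) / 2 = -3, 0.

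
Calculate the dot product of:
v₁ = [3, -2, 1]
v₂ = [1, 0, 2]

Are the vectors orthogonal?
5, No

The dot product is the sum of products of corresponding components.
v₁·v₂ = (3)*(1) + (-2)*(0) + (1)*(2) = 3 + 0 + 2 = 5.
Two vectors are orthogonal iff their dot product is 0; here the dot product is 5, so the vectors are not orthogonal.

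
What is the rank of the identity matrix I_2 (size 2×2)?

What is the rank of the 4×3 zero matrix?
rank(I_2) = 2, rank(0) = 0

The identity I_2 has 2 columns that are the standard basis vectors e_1, …, e_2. These are linearly independent, so all 2 columns are pivots and rank(I_2) = 2.
The 4×3 zero matrix has every entry zero, so every row is the zero row and there are no pivots; rank(0) = 0.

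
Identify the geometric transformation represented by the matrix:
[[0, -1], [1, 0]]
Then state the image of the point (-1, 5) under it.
rotation by 90° counterclockwise; image of (-1, 5) is (-5, -1)

This matches the form [[cos θ, -sin θ], [sin θ, cos θ]] of a rotation matrix; reading off cos θ and sin θ gives the angle.
The matrix [[0, -1], [1, 0]] represents: rotation by 90° counterclockwise.
Applying it to (-1, 5): [0·-1 + -1·5, 1·-1 + 0·5] = (-5, -1).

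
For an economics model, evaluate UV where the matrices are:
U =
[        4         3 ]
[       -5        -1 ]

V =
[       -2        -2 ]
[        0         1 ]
UV =
[       -8        -5 ]
[       10         9 ]

Matrix multiplication: (UV)[i][j] = sum over k of U[i][k] * V[k][j].
  (UV)[0][0] = (4)*(-2) + (3)*(0) = -8
  (UV)[0][1] = (4)*(-2) + (3)*(1) = -5
  (UV)[1][0] = (-5)*(-2) + (-1)*(0) = 10
  (UV)[1][1] = (-5)*(-2) + (-1)*(1) = 9
UV =
[       -8        -5 ]
[       10         9 ]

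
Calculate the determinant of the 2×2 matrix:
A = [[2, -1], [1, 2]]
5

For A = [[a, b], [c, d]], det(A) = a*d - b*c.
det(A) = (2)*(2) - (-1)*(1) = 4 - -1 = 5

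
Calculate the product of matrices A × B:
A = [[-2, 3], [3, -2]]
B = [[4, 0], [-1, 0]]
[[-11, 0], [14, 0]]

Matrix multiplication:
C[0][0] = -2×4 + 3×-1 = -11
C[0][1] = -2×0 + 3×0 = 0
C[1][0] = 3×4 + -2×-1 = 14
C[1][1] = 3×0 + -2×0 = 0
Result: [[-11, 0], [14, 0]]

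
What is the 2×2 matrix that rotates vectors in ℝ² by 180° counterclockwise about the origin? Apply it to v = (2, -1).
R = [[-1, 0], [0, -1]]; R·v = (-2, 1)

A counterclockwise rotation by angle θ in ℝ² has matrix R(θ) = [[cos θ, -sin θ], [sin θ, cos θ]].
For θ = 180°: cos θ = -1, sin θ = 0.
R(180°) = [[-1, 0], [0, -1]].
R·v = [-1·2 + (0)·-1, 0·2 + -1·-1] = (-2, 1).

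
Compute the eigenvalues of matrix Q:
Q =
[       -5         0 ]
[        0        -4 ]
λ = -5, -4

Solve det(Q - λI) = 0. For a 2×2 matrix the characteristic equation is λ² - (trace)λ + det = 0.
trace(Q) = a + d = -5 - 4 = -9.
det(Q) = a*d - b*c = (-5)*(-4) - (0)*(0) = 20 - 0 = 20.
Characteristic equation: λ² - (-9)λ + (20) = 0.
Discriminant = (-9)² - 4*(20) = 81 - 80 = 1.
λ = (-9 ± √1) / 2 = (-9 ± 1) / 2 = -5, -4.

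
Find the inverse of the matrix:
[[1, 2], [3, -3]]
[[1/3, 2/9], [1/3, -1/9]]

For [[a,b],[c,d]], inverse = (1/det)·[[d,-b],[-c,a]]
det = 1·-3 - 2·3 = -9
Inverse = (1/-9)·[[-3, -2], [-3, 1]]
        = [[1/3, 2/9], [1/3, -1/9]]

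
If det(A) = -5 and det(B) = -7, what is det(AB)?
35

Use the multiplicative property of determinants: det(AB) = det(A)*det(B).
det(AB) = (-5)*(-7) = 35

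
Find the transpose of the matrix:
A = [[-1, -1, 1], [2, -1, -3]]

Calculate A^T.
[[-1, 2], [-1, -1], [1, -3]]

The transpose sends entry (i,j) to (j,i); rows become columns.
Row 0 of A: [-1, -1, 1] -> column 0 of A^T.
Row 1 of A: [2, -1, -3] -> column 1 of A^T.
A^T = [[-1, 2], [-1, -1], [1, -3]]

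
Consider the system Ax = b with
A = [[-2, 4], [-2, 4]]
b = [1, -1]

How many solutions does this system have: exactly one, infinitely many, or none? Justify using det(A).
No solution

det(A) = (-2)*(4) - (4)*(-2) = 0, so A is singular.
The column space of A is span(column 1) = span([-2, -2]).
b = [1, -1] is not a scalar multiple of column 1, so b ∉ column space and the system is inconsistent — no solution.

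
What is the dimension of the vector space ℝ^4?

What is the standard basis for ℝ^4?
Dimension = 4; standard basis = {e_1, e_2, e_3, e_4}

ℝ^4 is the space of 4-tuples of real numbers; its dimension is 4.
The standard basis consists of 4 vectors: e_1, e_2, e_3, e_4, where e_i is the vector with 1 in position i and 0 elsewhere.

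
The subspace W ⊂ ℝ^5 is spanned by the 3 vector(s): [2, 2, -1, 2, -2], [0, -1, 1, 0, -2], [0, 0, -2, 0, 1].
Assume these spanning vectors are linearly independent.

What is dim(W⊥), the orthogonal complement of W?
dim(W⊥) = 2

For any subspace W of ℝ^n, dim(W) + dim(W⊥) = n (the whole-space dimension).
Here the given 3 vectors are linearly independent, so dim(W) = 3.
Thus dim(W⊥) = n - dim(W) = 5 - 3 = 2.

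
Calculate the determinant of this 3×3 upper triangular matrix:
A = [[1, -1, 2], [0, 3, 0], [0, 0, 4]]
12

The determinant of a triangular matrix is the product of its diagonal entries (the off-diagonal entries above the diagonal do not affect it).
det(A) = (1) * (3) * (4) = 12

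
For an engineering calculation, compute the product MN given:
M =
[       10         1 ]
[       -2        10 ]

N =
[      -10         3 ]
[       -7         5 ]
MN =
[     -107        35 ]
[      -50        44 ]

Matrix multiplication: (MN)[i][j] = sum over k of M[i][k] * N[k][j].
  (MN)[0][0] = (10)*(-10) + (1)*(-7) = -107
  (MN)[0][1] = (10)*(3) + (1)*(5) = 35
  (MN)[1][0] = (-2)*(-10) + (10)*(-7) = -50
  (MN)[1][1] = (-2)*(3) + (10)*(5) = 44
MN =
[     -107        35 ]
[      -50        44 ]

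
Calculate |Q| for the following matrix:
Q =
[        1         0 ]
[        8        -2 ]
det(Q) = -2

For a 2×2 matrix [[a, b], [c, d]], det = a*d - b*c.
det(Q) = (1)*(-2) - (0)*(8) = -2 - 0 = -2.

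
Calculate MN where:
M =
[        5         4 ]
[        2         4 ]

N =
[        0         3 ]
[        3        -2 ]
MN =
[       12         7 ]
[       12        -2 ]

Matrix multiplication: (MN)[i][j] = sum over k of M[i][k] * N[k][j].
  (MN)[0][0] = (5)*(0) + (4)*(3) = 12
  (MN)[0][1] = (5)*(3) + (4)*(-2) = 7
  (MN)[1][0] = (2)*(0) + (4)*(3) = 12
  (MN)[1][1] = (2)*(3) + (4)*(-2) = -2
MN =
[       12         7 ]
[       12        -2 ]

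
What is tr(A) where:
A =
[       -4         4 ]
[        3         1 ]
tr(A) = -4 + 1 = -3

The trace of a square matrix is the sum of its diagonal entries.
Diagonal entries of A: A[0][0] = -4, A[1][1] = 1.
tr(A) = -4 + 1 = -3.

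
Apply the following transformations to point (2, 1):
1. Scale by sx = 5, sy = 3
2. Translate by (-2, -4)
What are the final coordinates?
(8, -1)

Step 1: Scale (2, 1) by (sx, sy) = (5, 3) → (10, 3)
Step 2: Translate by (-2, -4) → (8, -1)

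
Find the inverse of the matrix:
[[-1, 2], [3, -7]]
[[-7, -2], [-3, -1]]

For [[a,b],[c,d]], inverse = (1/det)·[[d,-b],[-c,a]]
det = -1·-7 - 2·3 = 1
Inverse = (1/1)·[[-7, -2], [-3, -1]]
        = [[-7, -2], [-3, -1]]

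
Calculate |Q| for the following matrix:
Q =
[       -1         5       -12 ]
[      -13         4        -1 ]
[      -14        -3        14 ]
det(Q) = -213

Expand along row 0 (cofactor expansion): det(Q) = a*(e*i - f*h) - b*(d*i - f*g) + c*(d*h - e*g), where the 3×3 is [[a, b, c], [d, e, f], [g, h, i]].
Minor M_00 = (4)*(14) - (-1)*(-3) = 56 - 3 = 53.
Minor M_01 = (-13)*(14) - (-1)*(-14) = -182 - 14 = -196.
Minor M_02 = (-13)*(-3) - (4)*(-14) = 39 + 56 = 95.
det(Q) = (-1)*(53) - (5)*(-196) + (-12)*(95) = -53 + 980 - 1140 = -213.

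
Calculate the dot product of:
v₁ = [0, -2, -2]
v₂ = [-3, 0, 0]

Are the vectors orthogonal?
0, Yes

The dot product is the sum of products of corresponding components.
v₁·v₂ = (0)*(-3) + (-2)*(0) + (-2)*(0) = 0 + 0 + 0 = 0.
Two vectors are orthogonal iff their dot product is 0; here the dot product is 0, so the vectors are orthogonal.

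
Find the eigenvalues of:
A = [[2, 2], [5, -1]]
λ = -3, 4

Solve det(A - λI) = 0. For a 2×2 matrix this is λ² - (trace)λ + det = 0.
trace(A) = 2 - 1 = 1.
det(A) = (2)*(-1) - (2)*(5) = -2 - 10 = -12.
Characteristic equation: λ² - (1)λ + (-12) = 0.
Discriminant: (1)² - 4*(-12) = 1 + 48 = 49.
Roots: λ = (1 ± √49) / 2 = -3, 4.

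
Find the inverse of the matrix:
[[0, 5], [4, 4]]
[[-1/5, 1/4], [1/5, 0]]

For [[a,b],[c,d]], inverse = (1/det)·[[d,-b],[-c,a]]
det = 0·4 - 5·4 = -20
Inverse = (1/-20)·[[4, -5], [-4, 0]]
        = [[-1/5, 1/4], [1/5, 0]]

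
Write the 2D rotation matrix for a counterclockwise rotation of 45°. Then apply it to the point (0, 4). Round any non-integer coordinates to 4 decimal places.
R = [[√2/2, -√2/2], [√2/2, √2/2]]; R·(0, 4) = (-2.8284, 2.8284)

Rotation matrix formula: R(θ) = [[cos θ, -sin θ], [sin θ, cos θ]]
For θ = 45°:
cos(45°) = √2/2
sin(45°) = √2/2
R = [[√2/2, -√2/2], [√2/2, √2/2]]
Apply to (0, 4): [√2/2·0 + (-√2/2)·4, √2/2·0 + √2/2·4] = (-2.8284, 2.8284)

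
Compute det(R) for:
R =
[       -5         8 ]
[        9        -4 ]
det(R) = -52

For a 2×2 matrix [[a, b], [c, d]], det = a*d - b*c.
det(R) = (-5)*(-4) - (8)*(9) = 20 - 72 = -52.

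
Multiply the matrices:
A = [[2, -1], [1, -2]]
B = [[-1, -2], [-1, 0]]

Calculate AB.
[[-1, -4], [1, -2]]

Each entry (i,j) of AB = sum over k of A[i][k]*B[k][j].
(AB)[0][0] = (2)*(-1) + (-1)*(-1) = -1
(AB)[0][1] = (2)*(-2) + (-1)*(0) = -4
(AB)[1][0] = (1)*(-1) + (-2)*(-1) = 1
(AB)[1][1] = (1)*(-2) + (-2)*(0) = -2
AB = [[-1, -4], [1, -2]]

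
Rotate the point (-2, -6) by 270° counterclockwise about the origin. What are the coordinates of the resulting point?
(-6, 2)

Rotation matrix R(θ) = [[cos θ, -sin θ], [sin θ, cos θ]]; for θ = 270°:
R = [[0, 1], [-1, 0]]
Result: R × [-2, -6]ᵀ = [0·-2 + (1)·-6, -1·-2 + (0)·-6]ᵀ = (-6, 2)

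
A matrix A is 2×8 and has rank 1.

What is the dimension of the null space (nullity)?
7

The rank-nullity theorem for an m×n matrix states:
rank(A) + nullity(A) = n (the number of columns).
Here n = 8 and rank(A) = 1, so nullity(A) = 8 - 1 = 7.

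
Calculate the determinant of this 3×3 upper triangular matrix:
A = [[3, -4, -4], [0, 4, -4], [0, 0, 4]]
48

The determinant of a triangular matrix is the product of its diagonal entries (the off-diagonal entries above the diagonal do not affect it).
det(A) = (3) * (4) * (4) = 48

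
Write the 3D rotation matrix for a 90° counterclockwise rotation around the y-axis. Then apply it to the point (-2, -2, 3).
R = [[0, 0, 1], [0, 1, 0], [-1, 0, 0]]; R·(-2, -2, 3) = (3, -2, 2)

Rotation matrix for 90° around y-axis:
cos(90°) = 0, sin(90°) = 1
R = [[0, 0, 1], [0, 1, 0], [-1, 0, 0]]
Apply to (-2, -2, 3): R·[-2, -2, 3]ᵀ = (3, -2, 2)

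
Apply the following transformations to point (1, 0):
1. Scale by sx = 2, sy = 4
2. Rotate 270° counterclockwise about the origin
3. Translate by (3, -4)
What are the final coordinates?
(3, -6)

Step 1: Scale → (2, 0)
Step 2: Rotate 270° → (0, -2)
Step 3: Translate → (3, -6)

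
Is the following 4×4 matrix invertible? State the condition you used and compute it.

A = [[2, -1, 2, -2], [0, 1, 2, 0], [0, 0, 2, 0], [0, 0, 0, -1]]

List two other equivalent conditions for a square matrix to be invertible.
Yes, invertible; det(A) = -4 ≠ 0. Equivalent conditions: rank(A) = 4; Ax = 0 has only the trivial solution; 0 is not an eigenvalue; the columns of A are linearly independent.

To check invertibility, compute det(A).
The given matrix is triangular, so det(A) equals the product of its diagonal entries = -4 ≠ 0.
Since det(A) ≠ 0, A is invertible.
Equivalent conditions for a square matrix A to be invertible:
- rank(A) = 4 (full rank).
- The homogeneous system Ax = 0 has only the trivial solution x = 0.
- 0 is not an eigenvalue of A.
- The columns (equivalently rows) of A are linearly independent.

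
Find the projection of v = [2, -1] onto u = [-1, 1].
[3/2, -3/2]

The projection of v onto u is proj_u(v) = ((v·u) / (u·u)) · u.
v·u = (2)*(-1) + (-1)*(1) = -3.
u·u = (-1)*(-1) + (1)*(1) = 2.
coefficient = -3 / 2 = -3/2.
proj_u(v) = -3/2 · [-1, 1] = [3/2, -3/2].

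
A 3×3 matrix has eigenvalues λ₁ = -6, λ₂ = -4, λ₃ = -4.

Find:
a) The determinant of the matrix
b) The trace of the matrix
det = -96, trace = -14

Two standard eigenvalue identities:
- det(A) equals the product of the eigenvalues (counted with multiplicity).
- trace(A) equals the sum of the eigenvalues.
det(A) = (-6)*(-4)*(-4) = -96.
trace(A) = -6 - 4 - 4 = -14.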